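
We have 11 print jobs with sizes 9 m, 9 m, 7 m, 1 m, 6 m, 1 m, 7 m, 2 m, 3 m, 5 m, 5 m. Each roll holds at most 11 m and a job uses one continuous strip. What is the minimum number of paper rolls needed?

6

Total = 9 + 9 + 7 + 7 + 6 + 5 + 5 + 3 + 2 + 1 + 1 = 55 m.
Lower bound: ⌈55/11⌉ = 5 paper rolls.
A packing using 6 paper rolls:
  roll 1: 9 + 2 = 11
  roll 2: 9 + 1 + 1 = 11
  roll 3: 7 + 3 = 10
  roll 4: 7 = 7
  roll 5: 6 + 5 = 11
  roll 6: 5 = 5
No arrangement into 5 paper rolls stays within capacity, so 6 is optimal.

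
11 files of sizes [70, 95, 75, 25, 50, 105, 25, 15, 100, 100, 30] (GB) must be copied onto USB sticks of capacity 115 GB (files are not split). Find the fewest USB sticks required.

Total = 105 + 100 + 100 + 95 + 75 + 70 + 50 + 30 + 25 + 25 + 15 = 690 GB.
Lower bound: ⌈690/115⌉ = 6 USB sticks.
A packing using 7 USB sticks:
  USB stick 1: 105 = 105
  USB stick 2: 100 + 15 = 115
  USB stick 3: 100 = 100
  USB stick 4: 95 = 95
  USB stick 5: 75 + 30 = 105
  USB stick 6: 70 + 25 = 95
  USB stick 7: 50 + 25 = 75
No arrangement into 6 USB sticks stays within capacity, so 7 is optimal.

7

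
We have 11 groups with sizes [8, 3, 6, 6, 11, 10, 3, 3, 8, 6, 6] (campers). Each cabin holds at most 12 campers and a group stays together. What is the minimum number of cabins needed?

7

Total = 11 + 10 + 8 + 8 + 6 + 6 + 6 + 6 + 3 + 3 + 3 = 70 campers.
Lower bound: ⌈70/12⌉ = 6 cabins.
A packing using 7 cabins:
  cabin 1: 11 = 11
  cabin 2: 10 = 10
  cabin 3: 8 + 3 = 11
  cabin 4: 8 + 3 = 11
  cabin 5: 6 + 6 = 12
  cabin 6: 6 + 6 = 12
  cabin 7: 3 = 3
No arrangement into 6 cabins stays within capacity, so 7 is optimal.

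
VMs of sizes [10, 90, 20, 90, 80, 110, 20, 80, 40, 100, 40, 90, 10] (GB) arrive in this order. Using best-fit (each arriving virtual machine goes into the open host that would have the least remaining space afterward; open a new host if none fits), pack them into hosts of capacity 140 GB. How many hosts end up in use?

  10 → host 1 (new)  [load 10/140]
  90 → host 1  [load 100/140]
  20 → host 1  [load 120/140]
  90 → host 2 (new)  [load 90/140]
  80 → host 3 (new)  [load 80/140]
  110 → host 4 (new)  [load 110/140]
  20 → host 1  [load 140/140]
  80 → host 5 (new)  [load 80/140]
  40 → host 2  [load 130/140]
  100 → host 6 (new)  [load 100/140]
  40 → host 6  [load 140/140]
  90 → host 7 (new)  [load 90/140]
  10 → host 2  [load 140/140]
7 hosts opened.

7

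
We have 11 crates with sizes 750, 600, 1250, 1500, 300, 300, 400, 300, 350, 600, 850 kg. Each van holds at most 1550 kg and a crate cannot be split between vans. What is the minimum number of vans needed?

5

Total = 1500 + 1250 + 850 + 750 + 600 + 600 + 400 + 350 + 300 + 300 + 300 = 7200 kg.
Lower bound: ⌈7200/1550⌉ = 5 vans.
A packing using 5 vans:
  van 1: 1500 = 1500
  van 2: 1250 + 300 = 1550
  van 3: 850 + 600 = 1450
  van 4: 750 + 600 = 1350
  van 5: 400 + 350 + 300 + 300 = 1350
This matches the lower bound, so 5 is optimal.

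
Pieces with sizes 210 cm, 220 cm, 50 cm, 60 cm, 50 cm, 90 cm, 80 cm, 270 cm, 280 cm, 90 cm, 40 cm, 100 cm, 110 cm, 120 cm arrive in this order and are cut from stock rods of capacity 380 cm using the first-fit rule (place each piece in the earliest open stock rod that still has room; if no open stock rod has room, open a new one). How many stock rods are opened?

  210 → stock rod 1 (new)  [load 210/380]
  220 → stock rod 2 (new)  [load 220/380]
  50 → stock rod 1  [load 260/380]
  60 → stock rod 1  [load 320/380]
  50 → stock rod 1  [load 370/380]
  90 → stock rod 2  [load 310/380]
  80 → stock rod 3 (new)  [load 80/380]
  270 → stock rod 3  [load 350/380]
  280 → stock rod 4 (new)  [load 280/380]
  90 → stock rod 4  [load 370/380]
  40 → stock rod 2  [load 350/380]
  100 → stock rod 5 (new)  [load 100/380]
  110 → stock rod 5  [load 210/380]
  120 → stock rod 5  [load 330/380]
5 stock rods opened.

5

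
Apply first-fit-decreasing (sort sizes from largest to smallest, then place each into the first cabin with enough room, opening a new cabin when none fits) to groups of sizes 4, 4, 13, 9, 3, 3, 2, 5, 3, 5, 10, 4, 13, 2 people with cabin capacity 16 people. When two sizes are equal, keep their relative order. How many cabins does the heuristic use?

Sorted descending: 13, 13, 10, 9, 5, 5, 4, 4, 4, 3, 3, 3, 2, 2.
  13 → cabin 1 (new)  [load 13/16]
  13 → cabin 2 (new)  [load 13/16]
  10 → cabin 3 (new)  [load 10/16]
  9 → cabin 4 (new)  [load 9/16]
  5 → cabin 3  [load 15/16]
  5 → cabin 4  [load 14/16]
  4 → cabin 5 (new)  [load 4/16]
  4 → cabin 5  [load 8/16]
  4 → cabin 5  [load 12/16]
  3 → cabin 1  [load 16/16]
  3 → cabin 2  [load 16/16]
  3 → cabin 5  [load 15/16]
  2 → cabin 4  [load 16/16]
  2 → cabin 6 (new)  [load 2/16]
6 cabins opened.

6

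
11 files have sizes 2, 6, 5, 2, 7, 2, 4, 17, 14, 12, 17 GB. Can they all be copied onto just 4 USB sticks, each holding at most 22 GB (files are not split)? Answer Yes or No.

No

Total = 88 GB; ⌈88/22⌉ = 4.
The bound of 4 does not rule out 4, but exhaustive search shows no assignment into 4 USB sticks of capacity 22 GB exists — the minimum is 5.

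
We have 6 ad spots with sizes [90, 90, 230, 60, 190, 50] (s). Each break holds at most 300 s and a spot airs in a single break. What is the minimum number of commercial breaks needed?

3

Total = 230 + 190 + 90 + 90 + 60 + 50 = 710 s.
Lower bound: ⌈710/300⌉ = 3 commercial breaks.
A packing using 3 commercial breaks:
  break 1: 230 + 60 = 290
  break 2: 190 + 90 = 280
  break 3: 90 + 50 = 140
This matches the lower bound, so 3 is optimal.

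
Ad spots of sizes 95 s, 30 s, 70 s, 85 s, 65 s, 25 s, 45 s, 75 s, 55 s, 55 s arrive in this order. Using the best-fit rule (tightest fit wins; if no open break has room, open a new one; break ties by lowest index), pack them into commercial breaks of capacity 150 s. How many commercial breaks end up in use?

5

  95 → break 1 (new)  [load 95/150]
  30 → break 1  [load 125/150]
  70 → break 2 (new)  [load 70/150]
  85 → break 3 (new)  [load 85/150]
  65 → break 3  [load 150/150]
  25 → break 1  [load 150/150]
  45 → break 2  [load 115/150]
  75 → break 4 (new)  [load 75/150]
  55 → break 4  [load 130/150]
  55 → break 5 (new)  [load 55/150]
5 commercial breaks opened.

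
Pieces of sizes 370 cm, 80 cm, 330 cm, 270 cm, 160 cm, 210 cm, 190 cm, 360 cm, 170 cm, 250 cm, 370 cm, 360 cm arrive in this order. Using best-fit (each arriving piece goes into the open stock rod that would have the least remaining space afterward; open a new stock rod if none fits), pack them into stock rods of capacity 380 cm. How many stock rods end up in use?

9

  370 → stock rod 1 (new)  [load 370/380]
  80 → stock rod 2 (new)  [load 80/380]
  330 → stock rod 3 (new)  [load 330/380]
  270 → stock rod 2  [load 350/380]
  160 → stock rod 4 (new)  [load 160/380]
  210 → stock rod 4  [load 370/380]
  190 → stock rod 5 (new)  [load 190/380]
  360 → stock rod 6 (new)  [load 360/380]
  170 → stock rod 5  [load 360/380]
  250 → stock rod 7 (new)  [load 250/380]
  370 → stock rod 8 (new)  [load 370/380]
  360 → stock rod 9 (new)  [load 360/380]
9 stock rods opened.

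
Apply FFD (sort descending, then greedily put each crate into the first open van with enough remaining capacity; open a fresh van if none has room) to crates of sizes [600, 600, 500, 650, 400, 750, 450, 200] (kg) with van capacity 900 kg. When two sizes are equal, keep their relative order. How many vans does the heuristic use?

Sorted descending: 750, 650, 600, 600, 500, 450, 400, 200.
  750 → van 1 (new)  [load 750/900]
  650 → van 2 (new)  [load 650/900]
  600 → van 3 (new)  [load 600/900]
  600 → van 4 (new)  [load 600/900]
  500 → van 5 (new)  [load 500/900]
  450 → van 6 (new)  [load 450/900]
  400 → van 5  [load 900/900]
  200 → van 2  [load 850/900]
6 vans opened.

6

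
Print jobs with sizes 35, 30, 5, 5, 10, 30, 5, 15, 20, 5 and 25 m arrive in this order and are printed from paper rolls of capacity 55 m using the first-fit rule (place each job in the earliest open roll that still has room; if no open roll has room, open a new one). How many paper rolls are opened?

  35 → roll 1 (new)  [load 35/55]
  30 → roll 2 (new)  [load 30/55]
  5 → roll 1  [load 40/55]
  5 → roll 1  [load 45/55]
  10 → roll 1  [load 55/55]
  30 → roll 3 (new)  [load 30/55]
  5 → roll 2  [load 35/55]
  15 → roll 2  [load 50/55]
  20 → roll 3  [load 50/55]
  5 → roll 2  [load 55/55]
  25 → roll 4 (new)  [load 25/55]
4 paper rolls opened.

4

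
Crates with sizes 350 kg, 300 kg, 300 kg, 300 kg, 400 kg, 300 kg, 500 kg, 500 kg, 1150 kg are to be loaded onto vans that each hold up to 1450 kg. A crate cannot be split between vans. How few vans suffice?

Total = 1150 + 500 + 500 + 400 + 350 + 300 + 300 + 300 + 300 = 4100 kg.
Lower bound: ⌈4100/1450⌉ = 3 vans.
A packing using 3 vans:
  van 1: 1150 + 300 = 1450
  van 2: 500 + 500 + 400 = 1400
  van 3: 350 + 300 + 300 + 300 = 1250
This matches the lower bound, so 3 is optimal.

3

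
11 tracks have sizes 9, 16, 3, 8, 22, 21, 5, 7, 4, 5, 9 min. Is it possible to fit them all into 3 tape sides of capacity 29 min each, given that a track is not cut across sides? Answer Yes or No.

Total = 109 min; ⌈109/29⌉ = 4.
At least 4 tape sides are required, but only 3 are allowed.

No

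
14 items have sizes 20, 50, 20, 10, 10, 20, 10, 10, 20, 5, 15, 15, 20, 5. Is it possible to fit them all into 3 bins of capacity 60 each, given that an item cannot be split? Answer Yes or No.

No

Total = 230; ⌈230/60⌉ = 4.
At least 4 bins are required, but only 3 are allowed.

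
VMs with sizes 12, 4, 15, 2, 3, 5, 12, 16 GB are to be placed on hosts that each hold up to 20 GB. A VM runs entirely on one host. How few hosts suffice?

4

Total = 16 + 15 + 12 + 12 + 5 + 4 + 3 + 2 = 69 GB.
Lower bound: ⌈69/20⌉ = 4 hosts.
A packing using 4 hosts:
  host 1: 16 + 4 = 20
  host 2: 15 + 5 = 20
  host 3: 12 + 3 + 2 = 17
  host 4: 12 = 12
This matches the lower bound, so 4 is optimal.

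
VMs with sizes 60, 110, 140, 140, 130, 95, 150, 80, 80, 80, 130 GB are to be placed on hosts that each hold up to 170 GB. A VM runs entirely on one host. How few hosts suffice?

Total = 150 + 140 + 140 + 130 + 130 + 110 + 95 + 80 + 80 + 80 + 60 = 1195 GB.
Lower bound: ⌈1195/170⌉ = 8 hosts.
A packing using 9 hosts:
  host 1: 150 = 150
  host 2: 140 = 140
  host 3: 140 = 140
  host 4: 130 = 130
  host 5: 130 = 130
  host 6: 110 + 60 = 170
  host 7: 95 = 95
  host 8: 80 + 80 = 160
  host 9: 80 = 80
No arrangement into 8 hosts stays within capacity, so 9 is optimal.

9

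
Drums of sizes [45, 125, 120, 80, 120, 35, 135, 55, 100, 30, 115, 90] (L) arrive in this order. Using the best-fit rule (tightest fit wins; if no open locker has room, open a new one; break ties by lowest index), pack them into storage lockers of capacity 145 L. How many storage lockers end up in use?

9

  45 → locker 1 (new)  [load 45/145]
  125 → locker 2 (new)  [load 125/145]
  120 → locker 3 (new)  [load 120/145]
  80 → locker 1  [load 125/145]
  120 → locker 4 (new)  [load 120/145]
  35 → locker 5 (new)  [load 35/145]
  135 → locker 6 (new)  [load 135/145]
  55 → locker 5  [load 90/145]
  100 → locker 7 (new)  [load 100/145]
  30 → locker 7  [load 130/145]
  115 → locker 8 (new)  [load 115/145]
  90 → locker 9 (new)  [load 90/145]
9 storage lockers opened.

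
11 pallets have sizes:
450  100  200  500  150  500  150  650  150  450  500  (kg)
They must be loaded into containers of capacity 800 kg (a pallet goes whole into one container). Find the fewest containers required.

6

Total = 650 + 500 + 500 + 500 + 450 + 450 + 200 + 150 + 150 + 150 + 100 = 3800 kg.
Lower bound: ⌈3800/800⌉ = 5 containers.
Also, 6 pallets each exceed 400 kg, and no two of those can share a container, so at least 6 containers are needed.
A packing using 6 containers:
  container 1: 650 + 150 = 800
  container 2: 500 + 200 + 100 = 800
  container 3: 500 + 150 + 150 = 800
  container 4: 500 = 500
  container 5: 450 = 450
  container 6: 450 = 450
This matches the lower bound, so 6 is optimal.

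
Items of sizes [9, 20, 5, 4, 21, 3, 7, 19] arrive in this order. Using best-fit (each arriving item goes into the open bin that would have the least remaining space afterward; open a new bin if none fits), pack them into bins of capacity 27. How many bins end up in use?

4

  9 → bin 1 (new)  [load 9/27]
  20 → bin 2 (new)  [load 20/27]
  5 → bin 2  [load 25/27]
  4 → bin 1  [load 13/27]
  21 → bin 3 (new)  [load 21/27]
  3 → bin 3  [load 24/27]
  7 → bin 1  [load 20/27]
  19 → bin 4 (new)  [load 19/27]
4 bins opened.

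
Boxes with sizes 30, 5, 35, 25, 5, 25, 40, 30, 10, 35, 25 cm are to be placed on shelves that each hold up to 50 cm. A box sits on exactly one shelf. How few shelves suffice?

7

Total = 40 + 35 + 35 + 30 + 30 + 25 + 25 + 25 + 10 + 5 + 5 = 265 cm.
Lower bound: ⌈265/50⌉ = 6 shelves.
A packing using 7 shelves:
  shelf 1: 40 + 10 = 50
  shelf 2: 35 + 5 + 5 = 45
  shelf 3: 35 = 35
  shelf 4: 30 = 30
  shelf 5: 30 = 30
  shelf 6: 25 + 25 = 50
  shelf 7: 25 = 25
No arrangement into 6 shelves stays within capacity, so 7 is optimal.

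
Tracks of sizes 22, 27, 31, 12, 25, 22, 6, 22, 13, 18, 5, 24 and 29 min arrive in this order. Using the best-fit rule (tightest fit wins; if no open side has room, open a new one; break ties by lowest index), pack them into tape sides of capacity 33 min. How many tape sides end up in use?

10

  22 → side 1 (new)  [load 22/33]
  27 → side 2 (new)  [load 27/33]
  31 → side 3 (new)  [load 31/33]
  12 → side 4 (new)  [load 12/33]
  25 → side 5 (new)  [load 25/33]
  22 → side 6 (new)  [load 22/33]
  6 → side 2  [load 33/33]
  22 → side 7 (new)  [load 22/33]
  13 → side 4  [load 25/33]
  18 → side 8 (new)  [load 18/33]
  5 → side 4  [load 30/33]
  24 → side 9 (new)  [load 24/33]
  29 → side 10 (new)  [load 29/33]
10 tape sides opened.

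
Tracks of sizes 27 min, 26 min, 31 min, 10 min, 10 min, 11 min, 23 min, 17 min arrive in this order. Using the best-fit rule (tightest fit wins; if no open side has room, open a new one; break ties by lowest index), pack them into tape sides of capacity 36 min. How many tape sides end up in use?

  27 → side 1 (new)  [load 27/36]
  26 → side 2 (new)  [load 26/36]
  31 → side 3 (new)  [load 31/36]
  10 → side 2  [load 36/36]
  10 → side 4 (new)  [load 10/36]
  11 → side 4  [load 21/36]
  23 → side 5 (new)  [load 23/36]
  17 → side 6 (new)  [load 17/36]
6 tape sides opened.

6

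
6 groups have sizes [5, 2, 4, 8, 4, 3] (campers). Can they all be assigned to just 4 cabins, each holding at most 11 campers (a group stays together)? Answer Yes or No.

A valid assignment using 3 cabins:
  cabin 1: 8 + 3 = 11
  cabin 2: 5 + 4 + 2 = 11
  cabin 3: 4 = 4
That uses only 3 ≤ 4, so 4 cabins are enough.

Yes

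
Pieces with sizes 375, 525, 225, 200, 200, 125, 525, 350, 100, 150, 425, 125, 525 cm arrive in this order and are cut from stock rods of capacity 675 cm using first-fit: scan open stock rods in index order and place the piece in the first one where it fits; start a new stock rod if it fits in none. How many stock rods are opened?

  375 → stock rod 1 (new)  [load 375/675]
  525 → stock rod 2 (new)  [load 525/675]
  225 → stock rod 1  [load 600/675]
  200 → stock rod 3 (new)  [load 200/675]
  200 → stock rod 3  [load 400/675]
  125 → stock rod 2  [load 650/675]
  525 → stock rod 4 (new)  [load 525/675]
  350 → stock rod 5 (new)  [load 350/675]
  100 → stock rod 3  [load 500/675]
  150 → stock rod 3  [load 650/675]
  425 → stock rod 6 (new)  [load 425/675]
  125 → stock rod 4  [load 650/675]
  525 → stock rod 7 (new)  [load 525/675]
7 stock rods opened.

7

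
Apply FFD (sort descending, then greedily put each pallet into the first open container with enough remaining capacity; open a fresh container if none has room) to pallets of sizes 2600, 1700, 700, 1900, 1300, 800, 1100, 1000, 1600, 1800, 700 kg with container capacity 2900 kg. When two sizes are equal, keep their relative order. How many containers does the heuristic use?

Sorted descending: 2600, 1900, 1800, 1700, 1600, 1300, 1100, 1000, 800, 700, 700.
  2600 → container 1 (new)  [load 2600/2900]
  1900 → container 2 (new)  [load 1900/2900]
  1800 → container 3 (new)  [load 1800/2900]
  1700 → container 4 (new)  [load 1700/2900]
  1600 → container 5 (new)  [load 1600/2900]
  1300 → container 5  [load 2900/2900]
  1100 → container 3  [load 2900/2900]
  1000 → container 2  [load 2900/2900]
  800 → container 4  [load 2500/2900]
  700 → container 6 (new)  [load 700/2900]
  700 → container 6  [load 1400/2900]
6 containers opened.

6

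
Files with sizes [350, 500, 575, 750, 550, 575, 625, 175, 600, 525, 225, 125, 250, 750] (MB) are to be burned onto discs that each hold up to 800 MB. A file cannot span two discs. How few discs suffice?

10

Total = 750 + 750 + 625 + 600 + 575 + 575 + 550 + 525 + 500 + 350 + 250 + 225 + 175 + 125 = 6575 MB.
Lower bound: ⌈6575/800⌉ = 9 discs.
A packing using 10 discs:
  disc 1: 750 = 750
  disc 2: 750 = 750
  disc 3: 625 + 175 = 800
  disc 4: 600 + 125 = 725
  disc 5: 575 + 225 = 800
  disc 6: 575 = 575
  disc 7: 550 + 250 = 800
  disc 8: 525 = 525
  disc 9: 500 = 500
  disc 10: 350 = 350
No arrangement into 9 discs stays within capacity, so 10 is optimal.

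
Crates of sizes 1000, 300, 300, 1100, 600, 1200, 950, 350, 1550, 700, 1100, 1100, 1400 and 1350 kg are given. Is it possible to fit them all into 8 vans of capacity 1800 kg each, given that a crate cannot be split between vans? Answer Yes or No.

No

Total = 13000 kg; ⌈13000/1800⌉ = 8.
9 crates each exceed half the capacity and cannot share a van, forcing at least 9 vans.
At least 9 vans are required, but only 8 are allowed.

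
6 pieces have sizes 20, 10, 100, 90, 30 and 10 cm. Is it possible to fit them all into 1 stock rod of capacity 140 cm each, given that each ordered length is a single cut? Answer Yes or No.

Total = 260 cm; ⌈260/140⌉ = 2.
At least 2 stock rods are required, but only 1 is allowed.

No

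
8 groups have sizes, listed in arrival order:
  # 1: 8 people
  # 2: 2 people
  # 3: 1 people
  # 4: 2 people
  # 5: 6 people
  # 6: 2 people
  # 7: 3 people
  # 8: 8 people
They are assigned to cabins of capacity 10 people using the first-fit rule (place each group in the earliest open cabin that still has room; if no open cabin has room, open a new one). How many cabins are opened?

  8 → cabin 1 (new)  [load 8/10]
  2 → cabin 1  [load 10/10]
  1 → cabin 2 (new)  [load 1/10]
  2 → cabin 2  [load 3/10]
  6 → cabin 2  [load 9/10]
  2 → cabin 3 (new)  [load 2/10]
  3 → cabin 3  [load 5/10]
  8 → cabin 4 (new)  [load 8/10]
4 cabins opened.

4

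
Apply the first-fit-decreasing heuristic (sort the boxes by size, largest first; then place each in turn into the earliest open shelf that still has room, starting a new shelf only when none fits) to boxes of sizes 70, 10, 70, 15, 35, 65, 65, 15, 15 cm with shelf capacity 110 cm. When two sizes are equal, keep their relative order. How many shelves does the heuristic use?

Sorted descending: 70, 70, 65, 65, 35, 15, 15, 15, 10.
  70 → shelf 1 (new)  [load 70/110]
  70 → shelf 2 (new)  [load 70/110]
  65 → shelf 3 (new)  [load 65/110]
  65 → shelf 4 (new)  [load 65/110]
  35 → shelf 1  [load 105/110]
  15 → shelf 2  [load 85/110]
  15 → shelf 2  [load 100/110]
  15 → shelf 3  [load 80/110]
  10 → shelf 2  [load 110/110]
4 shelves opened.

4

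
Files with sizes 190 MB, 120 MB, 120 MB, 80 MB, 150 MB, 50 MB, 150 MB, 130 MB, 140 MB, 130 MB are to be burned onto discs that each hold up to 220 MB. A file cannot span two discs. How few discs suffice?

8

Total = 190 + 150 + 150 + 140 + 130 + 130 + 120 + 120 + 80 + 50 = 1260 MB.
Lower bound: ⌈1260/220⌉ = 6 discs.
Also, 8 files each exceed 110 MB, and no two of those can share a disc, so at least 8 discs are needed.
A packing using 8 discs:
  disc 1: 190 = 190
  disc 2: 150 + 50 = 200
  disc 3: 150 = 150
  disc 4: 140 + 80 = 220
  disc 5: 130 = 130
  disc 6: 130 = 130
  disc 7: 120 = 120
  disc 8: 120 = 120
This matches the lower bound, so 8 is optimal.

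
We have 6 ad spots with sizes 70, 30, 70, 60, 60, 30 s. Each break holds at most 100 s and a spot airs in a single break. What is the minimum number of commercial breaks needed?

Total = 70 + 70 + 60 + 60 + 30 + 30 = 320 s.
Lower bound: ⌈320/100⌉ = 4 commercial breaks.
A packing using 4 commercial breaks:
  break 1: 70 + 30 = 100
  break 2: 70 + 30 = 100
  break 3: 60 = 60
  break 4: 60 = 60
This matches the lower bound, so 4 is optimal.

4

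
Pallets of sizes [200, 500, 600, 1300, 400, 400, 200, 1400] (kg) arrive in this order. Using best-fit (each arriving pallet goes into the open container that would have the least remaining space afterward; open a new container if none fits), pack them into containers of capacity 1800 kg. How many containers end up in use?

3

  200 → container 1 (new)  [load 200/1800]
  500 → container 1  [load 700/1800]
  600 → container 1  [load 1300/1800]
  1300 → container 2 (new)  [load 1300/1800]
  400 → container 1  [load 1700/1800]
  400 → container 2  [load 1700/1800]
  200 → container 3 (new)  [load 200/1800]
  1400 → container 3  [load 1600/1800]
3 containers opened.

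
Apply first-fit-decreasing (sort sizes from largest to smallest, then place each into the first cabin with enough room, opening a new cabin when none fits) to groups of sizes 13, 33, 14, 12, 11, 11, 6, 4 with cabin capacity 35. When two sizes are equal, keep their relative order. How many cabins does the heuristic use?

4

Sorted descending: 33, 14, 13, 12, 11, 11, 6, 4.
  33 → cabin 1 (new)  [load 33/35]
  14 → cabin 2 (new)  [load 14/35]
  13 → cabin 2  [load 27/35]
  12 → cabin 3 (new)  [load 12/35]
  11 → cabin 3  [load 23/35]
  11 → cabin 3  [load 34/35]
  6 → cabin 2  [load 33/35]
  4 → cabin 4 (new)  [load 4/35]
4 cabins opened.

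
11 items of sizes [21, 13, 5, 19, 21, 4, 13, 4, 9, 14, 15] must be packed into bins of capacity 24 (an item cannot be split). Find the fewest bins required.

7

Total = 21 + 21 + 19 + 15 + 14 + 13 + 13 + 9 + 5 + 4 + 4 = 138.
Lower bound: ⌈138/24⌉ = 6 bins.
Also, 7 items each exceed 12, and no two of those can share a bin, so at least 7 bins are needed.
A packing using 7 bins:
  bin 1: 21 = 21
  bin 2: 21 = 21
  bin 3: 19 + 5 = 24
  bin 4: 15 + 9 = 24
  bin 5: 14 + 4 + 4 = 22
  bin 6: 13 = 13
  bin 7: 13 = 13
This matches the lower bound, so 7 is optimal.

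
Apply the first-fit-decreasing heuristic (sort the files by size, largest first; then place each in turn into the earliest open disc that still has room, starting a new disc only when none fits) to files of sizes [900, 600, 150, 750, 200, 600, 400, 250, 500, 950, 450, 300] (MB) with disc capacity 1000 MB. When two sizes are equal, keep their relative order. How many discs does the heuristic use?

7

Sorted descending: 950, 900, 750, 600, 600, 500, 450, 400, 300, 250, 200, 150.
  950 → disc 1 (new)  [load 950/1000]
  900 → disc 2 (new)  [load 900/1000]
  750 → disc 3 (new)  [load 750/1000]
  600 → disc 4 (new)  [load 600/1000]
  600 → disc 5 (new)  [load 600/1000]
  500 → disc 6 (new)  [load 500/1000]
  450 → disc 6  [load 950/1000]
  400 → disc 4  [load 1000/1000]
  300 → disc 5  [load 900/1000]
  250 → disc 3  [load 1000/1000]
  200 → disc 7 (new)  [load 200/1000]
  150 → disc 7  [load 350/1000]
7 discs opened.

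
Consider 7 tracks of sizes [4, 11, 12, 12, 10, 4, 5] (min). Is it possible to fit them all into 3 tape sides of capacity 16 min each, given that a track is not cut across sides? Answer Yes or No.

Total = 58 min; ⌈58/16⌉ = 4.
At least 4 tape sides are required, but only 3 are allowed.

No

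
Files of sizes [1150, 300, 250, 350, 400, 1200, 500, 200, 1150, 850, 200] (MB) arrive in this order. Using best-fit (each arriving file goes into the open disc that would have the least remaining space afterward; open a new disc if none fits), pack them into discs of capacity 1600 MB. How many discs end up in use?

5

  1150 → disc 1 (new)  [load 1150/1600]
  300 → disc 1  [load 1450/1600]
  250 → disc 2 (new)  [load 250/1600]
  350 → disc 2  [load 600/1600]
  400 → disc 2  [load 1000/1600]
  1200 → disc 3 (new)  [load 1200/1600]
  500 → disc 2  [load 1500/1600]
  200 → disc 3  [load 1400/1600]
  1150 → disc 4 (new)  [load 1150/1600]
  850 → disc 5 (new)  [load 850/1600]
  200 → disc 3  [load 1600/1600]
5 discs opened.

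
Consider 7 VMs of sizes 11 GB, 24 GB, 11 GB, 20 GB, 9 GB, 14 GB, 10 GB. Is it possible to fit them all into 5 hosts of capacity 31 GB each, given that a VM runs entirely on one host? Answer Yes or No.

A valid assignment using 4 hosts:
  host 1: 24 = 24
  host 2: 20 + 11 = 31
  host 3: 14 + 11 = 25
  host 4: 10 + 9 = 19
That uses only 4 ≤ 5, so 5 hosts are enough.

Yes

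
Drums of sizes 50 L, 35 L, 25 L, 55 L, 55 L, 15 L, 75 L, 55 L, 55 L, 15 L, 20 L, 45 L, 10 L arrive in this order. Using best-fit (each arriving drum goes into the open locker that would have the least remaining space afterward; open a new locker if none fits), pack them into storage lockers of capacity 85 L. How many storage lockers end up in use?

7

  50 → locker 1 (new)  [load 50/85]
  35 → locker 1  [load 85/85]
  25 → locker 2 (new)  [load 25/85]
  55 → locker 2  [load 80/85]
  55 → locker 3 (new)  [load 55/85]
  15 → locker 3  [load 70/85]
  75 → locker 4 (new)  [load 75/85]
  55 → locker 5 (new)  [load 55/85]
  55 → locker 6 (new)  [load 55/85]
  15 → locker 3  [load 85/85]
  20 → locker 5  [load 75/85]
  45 → locker 7 (new)  [load 45/85]
  10 → locker 4  [load 85/85]
7 storage lockers opened.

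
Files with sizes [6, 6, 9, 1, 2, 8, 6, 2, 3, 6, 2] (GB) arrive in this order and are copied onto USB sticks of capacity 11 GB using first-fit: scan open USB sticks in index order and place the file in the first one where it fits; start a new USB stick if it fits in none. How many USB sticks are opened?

  6 → USB stick 1 (new)  [load 6/11]
  6 → USB stick 2 (new)  [load 6/11]
  9 → USB stick 3 (new)  [load 9/11]
  1 → USB stick 1  [load 7/11]
  2 → USB stick 1  [load 9/11]
  8 → USB stick 4 (new)  [load 8/11]
  6 → USB stick 5 (new)  [load 6/11]
  2 → USB stick 1  [load 11/11]
  3 → USB stick 2  [load 9/11]
  6 → USB stick 6 (new)  [load 6/11]
  2 → USB stick 2  [load 11/11]
6 USB sticks opened.

6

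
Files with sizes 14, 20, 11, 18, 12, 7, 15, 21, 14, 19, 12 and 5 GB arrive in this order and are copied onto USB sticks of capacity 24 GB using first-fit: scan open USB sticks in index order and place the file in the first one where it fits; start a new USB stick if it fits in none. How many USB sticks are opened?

9

  14 → USB stick 1 (new)  [load 14/24]
  20 → USB stick 2 (new)  [load 20/24]
  11 → USB stick 3 (new)  [load 11/24]
  18 → USB stick 4 (new)  [load 18/24]
  12 → USB stick 3  [load 23/24]
  7 → USB stick 1  [load 21/24]
  15 → USB stick 5 (new)  [load 15/24]
  21 → USB stick 6 (new)  [load 21/24]
  14 → USB stick 7 (new)  [load 14/24]
  19 → USB stick 8 (new)  [load 19/24]
  12 → USB stick 9 (new)  [load 12/24]
  5 → USB stick 4  [load 23/24]
9 USB sticks opened.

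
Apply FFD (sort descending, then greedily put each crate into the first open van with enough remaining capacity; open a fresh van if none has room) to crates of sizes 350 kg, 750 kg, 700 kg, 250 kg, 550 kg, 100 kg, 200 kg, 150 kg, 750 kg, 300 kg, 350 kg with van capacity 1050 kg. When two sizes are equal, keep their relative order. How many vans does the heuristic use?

5

Sorted descending: 750, 750, 700, 550, 350, 350, 300, 250, 200, 150, 100.
  750 → van 1 (new)  [load 750/1050]
  750 → van 2 (new)  [load 750/1050]
  700 → van 3 (new)  [load 700/1050]
  550 → van 4 (new)  [load 550/1050]
  350 → van 3  [load 1050/1050]
  350 → van 4  [load 900/1050]
  300 → van 1  [load 1050/1050]
  250 → van 2  [load 1000/1050]
  200 → van 5 (new)  [load 200/1050]
  150 → van 4  [load 1050/1050]
  100 → van 5  [load 300/1050]
5 vans opened.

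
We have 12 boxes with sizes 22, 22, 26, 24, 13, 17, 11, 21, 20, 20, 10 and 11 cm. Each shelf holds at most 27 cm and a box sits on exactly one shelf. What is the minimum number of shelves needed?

Total = 26 + 24 + 22 + 22 + 21 + 20 + 20 + 17 + 13 + 11 + 11 + 10 = 217 cm.
Lower bound: ⌈217/27⌉ = 9 shelves.
A packing using 10 shelves:
  shelf 1: 26 = 26
  shelf 2: 24 = 24
  shelf 3: 22 = 22
  shelf 4: 22 = 22
  shelf 5: 21 = 21
  shelf 6: 20 = 20
  shelf 7: 20 = 20
  shelf 8: 17 + 10 = 27
  shelf 9: 13 + 11 = 24
  shelf 10: 11 = 11
No arrangement into 9 shelves stays within capacity, so 10 is optimal.

10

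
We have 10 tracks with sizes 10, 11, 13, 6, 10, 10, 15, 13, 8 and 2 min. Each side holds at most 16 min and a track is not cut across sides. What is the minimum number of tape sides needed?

8

Total = 15 + 13 + 13 + 11 + 10 + 10 + 10 + 8 + 6 + 2 = 98 min.
Lower bound: ⌈98/16⌉ = 7 tape sides.
A packing using 8 tape sides:
  side 1: 15 = 15
  side 2: 13 + 2 = 15
  side 3: 13 = 13
  side 4: 11 = 11
  side 5: 10 + 6 = 16
  side 6: 10 = 10
  side 7: 10 = 10
  side 8: 8 = 8
No arrangement into 7 tape sides stays within capacity, so 8 is optimal.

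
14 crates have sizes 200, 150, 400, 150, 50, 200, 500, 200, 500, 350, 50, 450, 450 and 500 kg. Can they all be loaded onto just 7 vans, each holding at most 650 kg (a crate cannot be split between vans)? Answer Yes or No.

Yes

A valid assignment using 7 vans:
  van 1: 500 + 150 = 650
  van 2: 500 + 150 = 650
  van 3: 500 + 50 + 50 = 600
  van 4: 450 + 200 = 650
  van 5: 450 + 200 = 650
  van 6: 400 + 200 = 600
  van 7: 350 = 350
Every load is within 650 kg, so 7 vans suffice.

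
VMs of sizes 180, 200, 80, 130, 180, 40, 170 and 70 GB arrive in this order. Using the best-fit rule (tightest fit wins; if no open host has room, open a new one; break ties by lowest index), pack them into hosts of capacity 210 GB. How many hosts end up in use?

  180 → host 1 (new)  [load 180/210]
  200 → host 2 (new)  [load 200/210]
  80 → host 3 (new)  [load 80/210]
  130 → host 3  [load 210/210]
  180 → host 4 (new)  [load 180/210]
  40 → host 5 (new)  [load 40/210]
  170 → host 5  [load 210/210]
  70 → host 6 (new)  [load 70/210]
6 hosts opened.

6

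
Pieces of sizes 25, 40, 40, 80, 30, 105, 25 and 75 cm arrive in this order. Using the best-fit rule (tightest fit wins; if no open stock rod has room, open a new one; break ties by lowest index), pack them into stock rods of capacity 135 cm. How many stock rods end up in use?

  25 → stock rod 1 (new)  [load 25/135]
  40 → stock rod 1  [load 65/135]
  40 → stock rod 1  [load 105/135]
  80 → stock rod 2 (new)  [load 80/135]
  30 → stock rod 1  [load 135/135]
  105 → stock rod 3 (new)  [load 105/135]
  25 → stock rod 3  [load 130/135]
  75 → stock rod 4 (new)  [load 75/135]
4 stock rods opened.

4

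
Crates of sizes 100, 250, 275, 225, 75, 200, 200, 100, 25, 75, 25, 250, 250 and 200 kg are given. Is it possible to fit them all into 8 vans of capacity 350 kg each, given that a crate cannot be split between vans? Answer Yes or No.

Yes

A valid assignment using 8 vans:
  van 1: 275 + 75 = 350
  van 2: 250 + 100 = 350
  van 3: 250 + 100 = 350
  van 4: 250 + 75 + 25 = 350
  van 5: 225 + 25 = 250
  van 6: 200 = 200
  van 7: 200 = 200
  van 8: 200 = 200
Every load is within 350 kg, so 8 vans suffice.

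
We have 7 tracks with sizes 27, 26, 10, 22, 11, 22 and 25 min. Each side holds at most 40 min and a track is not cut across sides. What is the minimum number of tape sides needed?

5

Total = 27 + 26 + 25 + 22 + 22 + 11 + 10 = 143 min.
Lower bound: ⌈143/40⌉ = 4 tape sides.
Also, 5 tracks each exceed 20 min, and no two of those can share a side, so at least 5 tape sides are needed.
A packing using 5 tape sides:
  side 1: 27 + 11 = 38
  side 2: 26 + 10 = 36
  side 3: 25 = 25
  side 4: 22 = 22
  side 5: 22 = 22
This matches the lower bound, so 5 is optimal.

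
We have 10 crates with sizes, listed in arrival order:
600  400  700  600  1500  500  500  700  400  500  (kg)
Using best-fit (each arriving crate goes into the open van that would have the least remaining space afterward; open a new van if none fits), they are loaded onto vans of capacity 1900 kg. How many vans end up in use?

4

  600 → van 1 (new)  [load 600/1900]
  400 → van 1  [load 1000/1900]
  700 → van 1  [load 1700/1900]
  600 → van 2 (new)  [load 600/1900]
  1500 → van 3 (new)  [load 1500/1900]
  500 → van 2  [load 1100/1900]
  500 → van 2  [load 1600/1900]
  700 → van 4 (new)  [load 700/1900]
  400 → van 3  [load 1900/1900]
  500 → van 4  [load 1200/1900]
4 vans opened.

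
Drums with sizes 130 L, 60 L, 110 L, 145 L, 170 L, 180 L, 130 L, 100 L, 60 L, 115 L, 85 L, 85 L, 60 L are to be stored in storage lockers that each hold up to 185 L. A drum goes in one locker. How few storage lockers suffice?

9

Total = 180 + 170 + 145 + 130 + 130 + 115 + 110 + 100 + 85 + 85 + 60 + 60 + 60 = 1430 L.
Lower bound: ⌈1430/185⌉ = 8 storage lockers.
A packing using 9 storage lockers:
  locker 1: 180 = 180
  locker 2: 170 = 170
  locker 3: 145 = 145
  locker 4: 130 = 130
  locker 5: 130 = 130
  locker 6: 115 + 60 = 175
  locker 7: 110 + 60 = 170
  locker 8: 100 + 85 = 185
  locker 9: 85 + 60 = 145
No arrangement into 8 storage lockers stays within capacity, so 9 is optimal.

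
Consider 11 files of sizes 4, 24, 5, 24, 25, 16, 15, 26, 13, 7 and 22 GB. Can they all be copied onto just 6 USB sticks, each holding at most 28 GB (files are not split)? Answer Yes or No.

Total = 181 GB; ⌈181/28⌉ = 7.
At least 7 USB sticks are required, but only 6 are allowed.

No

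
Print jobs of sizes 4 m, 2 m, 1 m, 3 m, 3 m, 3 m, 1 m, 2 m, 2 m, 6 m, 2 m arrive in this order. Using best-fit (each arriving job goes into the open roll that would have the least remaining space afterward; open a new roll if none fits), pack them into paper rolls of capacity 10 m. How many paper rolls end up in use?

  4 → roll 1 (new)  [load 4/10]
  2 → roll 1  [load 6/10]
  1 → roll 1  [load 7/10]
  3 → roll 1  [load 10/10]
  3 → roll 2 (new)  [load 3/10]
  3 → roll 2  [load 6/10]
  1 → roll 2  [load 7/10]
  2 → roll 2  [load 9/10]
  2 → roll 3 (new)  [load 2/10]
  6 → roll 3  [load 8/10]
  2 → roll 3  [load 10/10]
3 paper rolls opened.

3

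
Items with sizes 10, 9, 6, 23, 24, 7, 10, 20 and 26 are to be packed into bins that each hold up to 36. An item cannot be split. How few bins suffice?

Total = 26 + 24 + 23 + 20 + 10 + 10 + 9 + 7 + 6 = 135.
Lower bound: ⌈135/36⌉ = 4 bins.
A packing using 4 bins:
  bin 1: 26 + 10 = 36
  bin 2: 24 + 10 = 34
  bin 3: 23 + 9 = 32
  bin 4: 20 + 7 + 6 = 33
This matches the lower bound, so 4 is optimal.

4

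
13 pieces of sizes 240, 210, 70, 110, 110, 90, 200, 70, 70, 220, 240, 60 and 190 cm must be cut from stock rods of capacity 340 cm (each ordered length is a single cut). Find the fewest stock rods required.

6

Total = 240 + 240 + 220 + 210 + 200 + 190 + 110 + 110 + 90 + 70 + 70 + 70 + 60 = 1880 cm.
Lower bound: ⌈1880/340⌉ = 6 stock rods.
A packing using 6 stock rods:
  stock rod 1: 240 + 90 = 330
  stock rod 2: 240 + 70 = 310
  stock rod 3: 220 + 110 = 330
  stock rod 4: 210 + 110 = 320
  stock rod 5: 200 + 70 + 70 = 340
  stock rod 6: 190 + 60 = 250
This matches the lower bound, so 6 is optimal.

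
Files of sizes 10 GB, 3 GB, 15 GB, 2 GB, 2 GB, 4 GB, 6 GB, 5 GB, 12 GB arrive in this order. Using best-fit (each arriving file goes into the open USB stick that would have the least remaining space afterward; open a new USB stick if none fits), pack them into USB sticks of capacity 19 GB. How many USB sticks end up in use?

4

  10 → USB stick 1 (new)  [load 10/19]
  3 → USB stick 1  [load 13/19]
  15 → USB stick 2 (new)  [load 15/19]
  2 → USB stick 2  [load 17/19]
  2 → USB stick 2  [load 19/19]
  4 → USB stick 1  [load 17/19]
  6 → USB stick 3 (new)  [load 6/19]
  5 → USB stick 3  [load 11/19]
  12 → USB stick 4 (new)  [load 12/19]
4 USB sticks opened.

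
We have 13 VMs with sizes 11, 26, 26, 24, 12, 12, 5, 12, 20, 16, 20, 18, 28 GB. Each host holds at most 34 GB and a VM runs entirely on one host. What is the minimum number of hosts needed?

Total = 28 + 26 + 26 + 24 + 20 + 20 + 18 + 16 + 12 + 12 + 12 + 11 + 5 = 230 GB.
Lower bound: ⌈230/34⌉ = 7 hosts.
A packing using 8 hosts:
  host 1: 28 + 5 = 33
  host 2: 26 = 26
  host 3: 26 = 26
  host 4: 24 = 24
  host 5: 20 + 12 = 32
  host 6: 20 + 12 = 32
  host 7: 18 + 16 = 34
  host 8: 12 + 11 = 23
No arrangement into 7 hosts stays within capacity, so 8 is optimal.

8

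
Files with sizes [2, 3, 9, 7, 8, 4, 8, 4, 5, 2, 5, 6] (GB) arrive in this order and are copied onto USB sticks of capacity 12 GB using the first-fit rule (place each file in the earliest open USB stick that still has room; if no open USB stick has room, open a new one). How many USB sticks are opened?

  2 → USB stick 1 (new)  [load 2/12]
  3 → USB stick 1  [load 5/12]
  9 → USB stick 2 (new)  [load 9/12]
  7 → USB stick 1  [load 12/12]
  8 → USB stick 3 (new)  [load 8/12]
  4 → USB stick 3  [load 12/12]
  8 → USB stick 4 (new)  [load 8/12]
  4 → USB stick 4  [load 12/12]
  5 → USB stick 5 (new)  [load 5/12]
  2 → USB stick 2  [load 11/12]
  5 → USB stick 5  [load 10/12]
  6 → USB stick 6 (new)  [load 6/12]
6 USB sticks opened.

6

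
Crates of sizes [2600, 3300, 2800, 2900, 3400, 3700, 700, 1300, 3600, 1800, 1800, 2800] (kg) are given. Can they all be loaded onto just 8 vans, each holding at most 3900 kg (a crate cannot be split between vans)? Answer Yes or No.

Total = 30700 kg; ⌈30700/3900⌉ = 8.
The bound of 8 does not rule out 8, but exhaustive search shows no assignment into 8 vans of capacity 3900 kg exists — the minimum is 9.

No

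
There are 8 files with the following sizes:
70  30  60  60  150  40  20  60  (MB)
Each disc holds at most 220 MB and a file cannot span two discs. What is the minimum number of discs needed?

Total = 150 + 70 + 60 + 60 + 60 + 40 + 30 + 20 = 490 MB.
Lower bound: ⌈490/220⌉ = 3 discs.
A packing using 3 discs:
  disc 1: 150 + 70 = 220
  disc 2: 60 + 60 + 60 + 40 = 220
  disc 3: 30 + 20 = 50
This matches the lower bound, so 3 is optimal.

3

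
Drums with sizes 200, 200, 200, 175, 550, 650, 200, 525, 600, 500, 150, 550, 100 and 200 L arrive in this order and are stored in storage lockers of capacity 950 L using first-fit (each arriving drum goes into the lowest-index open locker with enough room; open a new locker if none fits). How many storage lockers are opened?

  200 → locker 1 (new)  [load 200/950]
  200 → locker 1  [load 400/950]
  200 → locker 1  [load 600/950]
  175 → locker 1  [load 775/950]
  550 → locker 2 (new)  [load 550/950]
  650 → locker 3 (new)  [load 650/950]
  200 → locker 2  [load 750/950]
  525 → locker 4 (new)  [load 525/950]
  600 → locker 5 (new)  [load 600/950]
  500 → locker 6 (new)  [load 500/950]
  150 → locker 1  [load 925/950]
  550 → locker 7 (new)  [load 550/950]
  100 → locker 2  [load 850/950]
  200 → locker 3  [load 850/950]
7 storage lockers opened.

7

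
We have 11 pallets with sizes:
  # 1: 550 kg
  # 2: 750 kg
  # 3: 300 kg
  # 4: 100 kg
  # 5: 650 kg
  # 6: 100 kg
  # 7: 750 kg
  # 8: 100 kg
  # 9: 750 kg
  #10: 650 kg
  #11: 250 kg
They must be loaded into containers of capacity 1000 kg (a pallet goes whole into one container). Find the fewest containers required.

Total = 750 + 750 + 750 + 650 + 650 + 550 + 300 + 250 + 100 + 100 + 100 = 4950 kg.
Lower bound: ⌈4950/1000⌉ = 5 containers.
Also, 6 pallets each exceed 500 kg, and no two of those can share a container, so at least 6 containers are needed.
A packing using 6 containers:
  container 1: 750 + 250 = 1000
  container 2: 750 + 100 + 100 = 950
  container 3: 750 + 100 = 850
  container 4: 650 + 300 = 950
  container 5: 650 = 650
  container 6: 550 = 550
This matches the lower bound, so 6 is optimal.

6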